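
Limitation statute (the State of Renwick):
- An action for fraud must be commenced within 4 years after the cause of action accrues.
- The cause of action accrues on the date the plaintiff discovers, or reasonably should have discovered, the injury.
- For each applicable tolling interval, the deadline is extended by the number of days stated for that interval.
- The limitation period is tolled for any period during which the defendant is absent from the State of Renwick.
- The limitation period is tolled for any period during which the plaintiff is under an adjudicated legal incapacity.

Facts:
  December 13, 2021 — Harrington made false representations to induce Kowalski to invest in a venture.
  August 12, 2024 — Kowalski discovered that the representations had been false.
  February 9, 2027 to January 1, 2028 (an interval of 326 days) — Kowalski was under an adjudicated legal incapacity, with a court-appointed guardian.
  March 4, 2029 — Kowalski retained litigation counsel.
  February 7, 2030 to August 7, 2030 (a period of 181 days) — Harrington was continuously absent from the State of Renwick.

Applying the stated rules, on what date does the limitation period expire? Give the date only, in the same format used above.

The claim did not accrue until Kowalski discovered the injury on August 12, 2024; the December 13, 2021 act date does not start the clock under the stated rule.
4 years from August 12, 2024 is August 12, 2028.
Because the plaintiff's legal incapacity ran from February 9, 2027 to January 1, 2028, the deadline is extended by 326 days to July 4, 2029.
The defendant's absence from the jurisdiction from February 7, 2030 to August 7, 2030 began after the period had already run on July 4, 2029, so it has no tolling effect.
The other events in the timeline have no effect on the limitation period under the stated rules.

July 4, 2029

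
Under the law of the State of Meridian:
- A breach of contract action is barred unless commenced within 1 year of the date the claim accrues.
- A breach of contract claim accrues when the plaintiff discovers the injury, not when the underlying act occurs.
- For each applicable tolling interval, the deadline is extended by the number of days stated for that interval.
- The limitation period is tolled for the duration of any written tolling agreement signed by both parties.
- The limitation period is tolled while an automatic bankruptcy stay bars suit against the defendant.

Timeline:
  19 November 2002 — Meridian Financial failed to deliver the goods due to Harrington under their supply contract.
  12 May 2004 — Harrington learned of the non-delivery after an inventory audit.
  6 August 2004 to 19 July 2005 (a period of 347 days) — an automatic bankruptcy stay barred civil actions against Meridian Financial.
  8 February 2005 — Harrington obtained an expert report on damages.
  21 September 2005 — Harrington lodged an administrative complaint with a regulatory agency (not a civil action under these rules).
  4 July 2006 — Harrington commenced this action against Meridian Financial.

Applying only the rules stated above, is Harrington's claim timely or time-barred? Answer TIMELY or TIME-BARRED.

The claim did not accrue until Harrington discovered the injury on 12 May 2004; the 19 November 2002 act date does not start the clock under the stated rule.
The untolled deadline — 1 year after 12 May 2004 — is 12 May 2005.
The period was tolled for 347 days by the automatic bankruptcy stay (6 August 2004 to 19 July 2005), pushing the deadline to 24 April 2006.
None of the other events listed affects the running of the period under the stated rules.
Filing on 4 July 2006 missed the 24 April 2006 deadline — the action is time-barred.

TIME-BARRED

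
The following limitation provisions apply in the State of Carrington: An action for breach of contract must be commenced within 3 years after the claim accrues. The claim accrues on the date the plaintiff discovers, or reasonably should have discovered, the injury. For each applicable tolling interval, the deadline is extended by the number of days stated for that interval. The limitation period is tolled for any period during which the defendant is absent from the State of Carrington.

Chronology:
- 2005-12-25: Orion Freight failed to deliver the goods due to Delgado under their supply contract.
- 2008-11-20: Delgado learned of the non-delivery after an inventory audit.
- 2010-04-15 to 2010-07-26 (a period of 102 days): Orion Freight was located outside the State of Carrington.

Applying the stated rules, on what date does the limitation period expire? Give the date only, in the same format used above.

2012-03-01

Under the discovery rule, the claim accrued on 2008-11-20, when Delgado discovered the injury — not on the 2005-12-25 date of the underlying act.
Adding the 3 years base period to 2008-11-20 gives a deadline of 2011-11-20, before any tolling.
The period was tolled for 102 days by the defendant's absence from the jurisdiction (2010-04-15 to 2010-07-26), pushing the deadline to 2012-03-01.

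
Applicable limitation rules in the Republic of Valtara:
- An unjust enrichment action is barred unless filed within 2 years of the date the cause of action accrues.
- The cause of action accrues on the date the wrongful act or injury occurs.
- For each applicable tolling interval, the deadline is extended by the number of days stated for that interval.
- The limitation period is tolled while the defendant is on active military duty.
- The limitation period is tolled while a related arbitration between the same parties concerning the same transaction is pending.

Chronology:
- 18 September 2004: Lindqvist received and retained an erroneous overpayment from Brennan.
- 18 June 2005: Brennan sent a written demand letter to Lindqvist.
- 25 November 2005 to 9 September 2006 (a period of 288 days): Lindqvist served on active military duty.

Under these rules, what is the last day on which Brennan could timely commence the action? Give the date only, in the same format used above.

3 July 2007

The claim accrued on 18 September 2004, when the wrongful act occurred.
Adding the 2 years base period to 18 September 2004 gives a deadline of 18 September 2006, before any tolling.
The period was tolled for 288 days by the defendant's active military service (25 November 2005 to 9 September 2006), pushing the deadline to 3 July 2007.
None of the other events listed affects the running of the period under the stated rules.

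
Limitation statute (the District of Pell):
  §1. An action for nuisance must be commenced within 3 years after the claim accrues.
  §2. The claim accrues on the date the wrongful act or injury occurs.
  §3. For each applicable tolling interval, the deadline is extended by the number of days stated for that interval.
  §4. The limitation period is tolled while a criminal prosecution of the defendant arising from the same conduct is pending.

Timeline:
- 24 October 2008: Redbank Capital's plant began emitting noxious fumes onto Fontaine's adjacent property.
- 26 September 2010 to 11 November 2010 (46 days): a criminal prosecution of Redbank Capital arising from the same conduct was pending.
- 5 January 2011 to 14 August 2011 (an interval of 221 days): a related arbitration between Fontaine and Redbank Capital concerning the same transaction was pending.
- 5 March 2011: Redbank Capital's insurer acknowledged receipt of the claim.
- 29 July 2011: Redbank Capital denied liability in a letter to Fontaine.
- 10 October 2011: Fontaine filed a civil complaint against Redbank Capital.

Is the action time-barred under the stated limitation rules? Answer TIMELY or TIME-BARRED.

The claim accrued on 24 October 2008, the date of the act.
Adding the 3 years base period to 24 October 2008 gives a deadline of 24 October 2011, before any tolling.
The pending criminal prosecution from 26 September 2010 to 11 November 2010 tolled the period for 46 days, extending the deadline to 9 December 2011.
No stated provision tolls the period for a pending arbitration, so the interval from 5 January 2011 to 14 August 2011 has no effect on the deadline.
Nothing else in the chronology tolls or restarts the period.
Filing on 10 October 2011 beat the 9 December 2011 deadline — the action is timely.

TIMELY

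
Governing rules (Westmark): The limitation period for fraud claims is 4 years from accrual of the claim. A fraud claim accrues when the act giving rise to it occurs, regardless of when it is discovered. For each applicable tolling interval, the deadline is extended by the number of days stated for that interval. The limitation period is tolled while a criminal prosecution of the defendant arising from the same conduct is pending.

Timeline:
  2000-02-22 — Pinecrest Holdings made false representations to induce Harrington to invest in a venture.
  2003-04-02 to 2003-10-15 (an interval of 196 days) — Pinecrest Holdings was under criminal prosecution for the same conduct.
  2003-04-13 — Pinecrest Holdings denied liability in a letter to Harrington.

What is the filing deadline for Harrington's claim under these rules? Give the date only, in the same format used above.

The limitation period began to run on 2000-02-22.
4 years from 2000-02-22 is 2004-02-22.
The pending criminal prosecution from 2003-04-02 to 2003-10-15 tolled the period for 196 days, extending the deadline to 2004-09-05.
Nothing else in the chronology tolls or restarts the period.

2004-09-05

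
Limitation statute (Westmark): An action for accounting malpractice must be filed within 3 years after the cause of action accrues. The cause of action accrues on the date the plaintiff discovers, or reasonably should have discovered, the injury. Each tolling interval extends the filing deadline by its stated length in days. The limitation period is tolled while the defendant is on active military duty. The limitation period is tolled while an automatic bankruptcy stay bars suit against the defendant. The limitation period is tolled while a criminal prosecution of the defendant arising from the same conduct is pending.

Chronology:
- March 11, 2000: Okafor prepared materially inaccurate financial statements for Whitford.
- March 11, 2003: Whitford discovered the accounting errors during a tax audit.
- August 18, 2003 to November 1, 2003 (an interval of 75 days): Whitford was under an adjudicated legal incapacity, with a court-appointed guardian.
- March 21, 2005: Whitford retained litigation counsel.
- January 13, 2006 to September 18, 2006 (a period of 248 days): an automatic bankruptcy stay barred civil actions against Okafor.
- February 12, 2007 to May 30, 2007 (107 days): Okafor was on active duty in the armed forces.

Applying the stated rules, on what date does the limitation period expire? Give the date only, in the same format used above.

Accrual is tied to discovery, so the period began on March 11, 2003 rather than on March 11, 2000 when the act occurred.
The untolled deadline — 3 years after March 11, 2003 — is March 11, 2006.
Because the automatic bankruptcy stay ran from January 13, 2006 to September 18, 2006, the deadline is extended by 248 days to November 14, 2006.
The defendant's active military service from February 12, 2007 to May 30, 2007 began after the period had already run on November 14, 2006, so it has no tolling effect.
No stated provision tolls the period for the plaintiff's incapacity, so the interval from August 18, 2003 to November 1, 2003 has no effect on the deadline.
Nothing else in the chronology tolls or restarts the period.

November 14, 2006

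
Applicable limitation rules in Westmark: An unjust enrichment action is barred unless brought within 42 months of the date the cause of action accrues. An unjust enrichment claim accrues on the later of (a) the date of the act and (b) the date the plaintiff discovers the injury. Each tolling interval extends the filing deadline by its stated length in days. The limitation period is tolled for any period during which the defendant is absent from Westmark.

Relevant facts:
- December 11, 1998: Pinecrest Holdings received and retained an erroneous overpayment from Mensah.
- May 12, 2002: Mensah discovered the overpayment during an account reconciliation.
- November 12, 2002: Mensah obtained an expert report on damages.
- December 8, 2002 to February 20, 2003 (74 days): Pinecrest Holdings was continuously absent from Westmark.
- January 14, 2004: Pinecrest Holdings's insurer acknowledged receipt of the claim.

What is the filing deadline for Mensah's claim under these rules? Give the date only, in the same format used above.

Because discovery on May 12, 2002 post-dates the December 11, 1998 act, accrual under the later-of rule falls on May 12, 2002.
42 months from May 12, 2002 is November 12, 2005.
Because the defendant's absence from the jurisdiction ran from December 8, 2002 to February 20, 2003, the deadline is extended by 74 days to January 25, 2006.
None of the other events listed affects the running of the period under the stated rules.

January 25, 2006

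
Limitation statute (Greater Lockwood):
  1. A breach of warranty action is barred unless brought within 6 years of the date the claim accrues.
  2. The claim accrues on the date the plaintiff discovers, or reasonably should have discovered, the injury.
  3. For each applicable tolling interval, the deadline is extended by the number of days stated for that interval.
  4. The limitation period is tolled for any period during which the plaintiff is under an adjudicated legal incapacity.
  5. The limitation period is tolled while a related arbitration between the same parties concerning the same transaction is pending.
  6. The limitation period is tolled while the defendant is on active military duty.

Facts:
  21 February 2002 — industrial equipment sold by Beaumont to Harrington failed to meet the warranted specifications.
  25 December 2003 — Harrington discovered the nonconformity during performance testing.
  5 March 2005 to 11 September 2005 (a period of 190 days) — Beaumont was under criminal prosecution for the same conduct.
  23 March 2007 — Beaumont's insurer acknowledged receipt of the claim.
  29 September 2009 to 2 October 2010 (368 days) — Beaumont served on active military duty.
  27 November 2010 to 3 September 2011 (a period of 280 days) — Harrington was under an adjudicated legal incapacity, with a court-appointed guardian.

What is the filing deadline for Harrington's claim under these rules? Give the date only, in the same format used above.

4 October 2011

The claim did not accrue until Harrington discovered the injury on 25 December 2003; the 21 February 2002 act date does not start the clock under the stated rule.
6 years from 25 December 2003 is 25 December 2009.
The defendant's active military service from 29 September 2009 to 2 October 2010 tolled the period for 368 days, extending the deadline to 28 December 2010.
The plaintiff's legal incapacity from 27 November 2010 to 3 September 2011 tolled the period for 280 days, extending the deadline to 4 October 2011.
Although a criminal prosecution ran from 5 March 2005 to 11 September 2005, the stated rules do not make that a tolling event, so it is disregarded.
The other events in the timeline have no effect on the limitation period under the stated rules.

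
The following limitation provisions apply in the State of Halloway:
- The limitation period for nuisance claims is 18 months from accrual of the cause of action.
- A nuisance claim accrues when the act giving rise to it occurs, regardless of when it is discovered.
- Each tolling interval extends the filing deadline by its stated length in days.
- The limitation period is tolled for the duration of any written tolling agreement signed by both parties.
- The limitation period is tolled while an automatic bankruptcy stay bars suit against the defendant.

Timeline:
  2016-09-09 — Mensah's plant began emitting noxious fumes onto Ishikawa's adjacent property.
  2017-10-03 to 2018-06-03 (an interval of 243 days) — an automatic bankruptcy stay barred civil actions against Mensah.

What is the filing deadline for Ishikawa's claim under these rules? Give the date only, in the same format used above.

The claim accrued on 2016-09-09, when the wrongful act occurred.
18 months from 2016-09-09 is 2018-03-09.
The period was tolled for 243 days by the automatic bankruptcy stay (2017-10-03 to 2018-06-03), pushing the deadline to 2018-11-07.

2018-11-07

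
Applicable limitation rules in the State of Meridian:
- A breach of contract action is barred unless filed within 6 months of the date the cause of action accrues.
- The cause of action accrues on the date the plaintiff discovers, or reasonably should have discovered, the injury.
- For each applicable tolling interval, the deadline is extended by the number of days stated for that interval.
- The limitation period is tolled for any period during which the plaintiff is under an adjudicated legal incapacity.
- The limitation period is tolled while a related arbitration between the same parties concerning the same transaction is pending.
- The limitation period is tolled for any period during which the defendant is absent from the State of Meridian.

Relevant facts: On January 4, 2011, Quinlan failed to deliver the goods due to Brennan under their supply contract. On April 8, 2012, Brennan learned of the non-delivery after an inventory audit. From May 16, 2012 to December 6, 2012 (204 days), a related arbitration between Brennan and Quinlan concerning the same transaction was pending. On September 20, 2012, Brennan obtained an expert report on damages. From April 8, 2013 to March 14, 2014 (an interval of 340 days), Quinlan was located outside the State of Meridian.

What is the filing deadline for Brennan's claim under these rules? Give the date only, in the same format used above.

Accrual is tied to discovery, so the period began on April 8, 2012 rather than on January 4, 2011 when the act occurred.
The untolled deadline — 6 months after April 8, 2012 — is October 8, 2012.
Because the pending related arbitration ran from May 16, 2012 to December 6, 2012, the deadline is extended by 204 days to April 30, 2013.
The period was tolled for 340 days by the defendant's absence from the jurisdiction (April 8, 2013 to March 14, 2014), pushing the deadline to April 5, 2014.
None of the other events listed affects the running of the period under the stated rules.

April 5, 2014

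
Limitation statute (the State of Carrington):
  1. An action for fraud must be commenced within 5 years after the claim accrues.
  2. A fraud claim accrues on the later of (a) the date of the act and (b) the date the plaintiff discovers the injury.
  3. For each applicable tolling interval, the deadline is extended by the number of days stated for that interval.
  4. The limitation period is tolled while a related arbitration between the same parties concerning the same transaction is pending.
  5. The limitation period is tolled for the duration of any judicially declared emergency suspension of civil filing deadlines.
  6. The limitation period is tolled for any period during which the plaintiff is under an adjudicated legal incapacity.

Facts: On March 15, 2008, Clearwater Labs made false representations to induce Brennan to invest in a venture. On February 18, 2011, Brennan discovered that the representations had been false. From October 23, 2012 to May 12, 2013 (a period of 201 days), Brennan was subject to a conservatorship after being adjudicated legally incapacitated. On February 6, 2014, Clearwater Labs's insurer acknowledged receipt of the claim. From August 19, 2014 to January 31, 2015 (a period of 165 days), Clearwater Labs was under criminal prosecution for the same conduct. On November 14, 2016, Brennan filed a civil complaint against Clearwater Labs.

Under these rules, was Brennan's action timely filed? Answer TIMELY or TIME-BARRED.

The claim accrued on February 18, 2011 — the later of the March 15, 2008 act and the February 18, 2011 discovery.
The untolled deadline — 5 years after February 18, 2011 — is February 18, 2016.
The plaintiff's legal incapacity from October 23, 2012 to May 12, 2013 tolled the period for 201 days, extending the deadline to September 6, 2016.
Although a criminal prosecution ran from August 19, 2014 to January 31, 2015, the stated rules do not make that a tolling event, so it is disregarded.
The other events in the timeline have no effect on the limitation period under the stated rules.
The November 14, 2016 filing falls after the September 6, 2016 deadline; the claim is time-barred.

TIME-BARRED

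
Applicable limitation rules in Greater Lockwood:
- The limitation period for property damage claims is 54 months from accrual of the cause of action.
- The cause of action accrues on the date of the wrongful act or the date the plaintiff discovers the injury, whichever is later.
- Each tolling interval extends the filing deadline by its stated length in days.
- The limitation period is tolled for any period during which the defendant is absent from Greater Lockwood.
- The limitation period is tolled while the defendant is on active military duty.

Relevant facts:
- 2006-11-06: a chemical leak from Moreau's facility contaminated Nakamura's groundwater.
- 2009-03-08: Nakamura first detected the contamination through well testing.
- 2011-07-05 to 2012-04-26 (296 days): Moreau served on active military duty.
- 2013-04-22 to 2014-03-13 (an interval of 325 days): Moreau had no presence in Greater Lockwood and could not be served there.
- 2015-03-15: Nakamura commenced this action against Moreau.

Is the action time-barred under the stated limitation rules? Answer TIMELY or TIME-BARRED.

The claim accrued on 2009-03-08 — the later of the 2006-11-06 act and the 2009-03-08 discovery.
54 months from 2009-03-08 is 2013-09-08.
Because the defendant's active military service ran from 2011-07-05 to 2012-04-26, the deadline is extended by 296 days to 2014-07-01.
The defendant's absence from the jurisdiction from 2013-04-22 to 2014-03-13 tolled the period for 325 days, extending the deadline to 2015-05-22.
Nakamura filed on 2015-03-15, before the 2015-05-22 deadline, so the action is timely.

TIMELY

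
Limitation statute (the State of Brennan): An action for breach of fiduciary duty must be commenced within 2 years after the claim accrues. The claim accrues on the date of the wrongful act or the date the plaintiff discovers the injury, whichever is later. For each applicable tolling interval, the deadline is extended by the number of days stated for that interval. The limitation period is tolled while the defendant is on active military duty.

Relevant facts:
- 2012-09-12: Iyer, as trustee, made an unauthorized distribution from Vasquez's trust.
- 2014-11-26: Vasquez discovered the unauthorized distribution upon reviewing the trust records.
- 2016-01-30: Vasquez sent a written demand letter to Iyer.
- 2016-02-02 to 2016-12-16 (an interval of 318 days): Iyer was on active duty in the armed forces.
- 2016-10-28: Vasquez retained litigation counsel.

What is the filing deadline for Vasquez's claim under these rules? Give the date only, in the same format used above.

2017-10-10

The claim accrued on 2014-11-26 — the later of the 2012-09-12 act and the 2014-11-26 discovery.
Adding the 2 years base period to 2014-11-26 gives a deadline of 2016-11-26, before any tolling.
Because the defendant's active military service ran from 2016-02-02 to 2016-12-16, the deadline is extended by 318 days to 2017-10-10.
None of the other events listed affects the running of the period under the stated rules.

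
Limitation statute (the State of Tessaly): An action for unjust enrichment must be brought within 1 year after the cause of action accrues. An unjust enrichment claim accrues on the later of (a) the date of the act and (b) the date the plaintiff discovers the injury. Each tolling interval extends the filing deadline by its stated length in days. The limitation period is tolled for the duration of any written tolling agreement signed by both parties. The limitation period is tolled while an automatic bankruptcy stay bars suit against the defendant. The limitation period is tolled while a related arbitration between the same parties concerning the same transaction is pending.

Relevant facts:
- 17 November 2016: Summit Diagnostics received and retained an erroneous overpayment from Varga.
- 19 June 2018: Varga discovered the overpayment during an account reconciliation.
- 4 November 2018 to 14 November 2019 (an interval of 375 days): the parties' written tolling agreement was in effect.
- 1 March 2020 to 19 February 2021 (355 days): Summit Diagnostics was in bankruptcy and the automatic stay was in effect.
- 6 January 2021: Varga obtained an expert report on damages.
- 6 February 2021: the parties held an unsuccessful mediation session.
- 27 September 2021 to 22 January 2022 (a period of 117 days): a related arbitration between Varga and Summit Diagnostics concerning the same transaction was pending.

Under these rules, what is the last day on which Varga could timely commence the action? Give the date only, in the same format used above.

The claim accrued on 19 June 2018 — the later of the 17 November 2016 act and the 19 June 2018 discovery.
The untolled deadline — 1 year after 19 June 2018 — is 19 June 2019.
The period was tolled for 375 days by the written tolling agreement (4 November 2018 to 14 November 2019), pushing the deadline to 28 June 2020.
The period was tolled for 355 days by the automatic bankruptcy stay (1 March 2020 to 19 February 2021), pushing the deadline to 18 June 2021.
By the time the pending related arbitration began on 27 September 2021, the limitation period had already expired on 18 June 2021; that interval cannot revive it.
Nothing else in the chronology tolls or restarts the period.

18 June 2021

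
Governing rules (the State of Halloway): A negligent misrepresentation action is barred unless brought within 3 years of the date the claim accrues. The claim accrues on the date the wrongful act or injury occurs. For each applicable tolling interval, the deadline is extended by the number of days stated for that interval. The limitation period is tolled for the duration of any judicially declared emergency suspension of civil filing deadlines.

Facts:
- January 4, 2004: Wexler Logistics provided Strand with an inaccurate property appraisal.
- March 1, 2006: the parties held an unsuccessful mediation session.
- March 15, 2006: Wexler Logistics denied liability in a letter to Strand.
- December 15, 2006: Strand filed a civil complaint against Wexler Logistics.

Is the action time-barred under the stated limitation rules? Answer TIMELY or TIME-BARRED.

The limitation period began to run on January 4, 2004.
3 years from January 4, 2004 is January 4, 2007.
None of the other events listed affects the running of the period under the stated rules.
Strand filed on December 15, 2006, before the January 4, 2007 deadline, so the action is timely.

TIMELY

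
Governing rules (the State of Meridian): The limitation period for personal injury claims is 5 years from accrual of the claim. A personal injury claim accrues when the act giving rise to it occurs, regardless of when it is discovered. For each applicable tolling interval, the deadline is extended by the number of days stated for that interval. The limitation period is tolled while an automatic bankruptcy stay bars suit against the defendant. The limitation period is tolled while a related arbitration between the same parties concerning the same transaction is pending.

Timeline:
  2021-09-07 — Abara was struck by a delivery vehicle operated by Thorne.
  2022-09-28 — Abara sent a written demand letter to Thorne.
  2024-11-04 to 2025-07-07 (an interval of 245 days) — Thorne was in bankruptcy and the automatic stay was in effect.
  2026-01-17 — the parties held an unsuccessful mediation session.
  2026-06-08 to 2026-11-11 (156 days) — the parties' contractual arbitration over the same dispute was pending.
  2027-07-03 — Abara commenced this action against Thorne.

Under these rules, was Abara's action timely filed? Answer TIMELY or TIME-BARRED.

TIMELY

The limitation period began to run on 2021-09-07.
The untolled deadline — 5 years after 2021-09-07 — is 2026-09-07.
The automatic bankruptcy stay from 2024-11-04 to 2025-07-07 tolled the period for 245 days, extending the deadline to 2027-05-10.
The period was tolled for 156 days by the pending related arbitration (2026-06-08 to 2026-11-11), pushing the deadline to 2027-10-13.
Nothing else in the chronology tolls or restarts the period.
Abara filed on 2027-07-03, before the 2027-10-13 deadline, so the action is timely.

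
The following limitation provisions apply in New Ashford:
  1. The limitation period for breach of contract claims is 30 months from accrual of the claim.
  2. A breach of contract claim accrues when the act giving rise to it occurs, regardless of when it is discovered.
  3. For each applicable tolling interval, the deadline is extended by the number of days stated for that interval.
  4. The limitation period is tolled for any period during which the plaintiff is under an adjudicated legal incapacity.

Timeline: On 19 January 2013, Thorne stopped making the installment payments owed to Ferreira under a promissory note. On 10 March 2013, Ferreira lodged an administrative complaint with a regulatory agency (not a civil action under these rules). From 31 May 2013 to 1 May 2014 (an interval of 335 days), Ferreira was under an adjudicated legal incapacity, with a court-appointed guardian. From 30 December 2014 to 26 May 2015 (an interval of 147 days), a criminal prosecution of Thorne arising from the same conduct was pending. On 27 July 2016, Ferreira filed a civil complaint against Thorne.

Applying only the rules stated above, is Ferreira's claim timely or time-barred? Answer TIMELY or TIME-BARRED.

The claim accrued on 19 January 2013, the date of the act.
The untolled deadline — 30 months after 19 January 2013 — is 19 July 2015.
The plaintiff's legal incapacity from 31 May 2013 to 1 May 2014 tolled the period for 335 days, extending the deadline to 18 June 2016.
The pending criminal prosecution from 30 December 2014 to 26 May 2015 does not toll the period, because no stated rule makes a criminal prosecution a tolling event.
None of the other events listed affects the running of the period under the stated rules.
The 27 July 2016 filing falls after the 18 June 2016 deadline; the claim is time-barred.

TIME-BARRED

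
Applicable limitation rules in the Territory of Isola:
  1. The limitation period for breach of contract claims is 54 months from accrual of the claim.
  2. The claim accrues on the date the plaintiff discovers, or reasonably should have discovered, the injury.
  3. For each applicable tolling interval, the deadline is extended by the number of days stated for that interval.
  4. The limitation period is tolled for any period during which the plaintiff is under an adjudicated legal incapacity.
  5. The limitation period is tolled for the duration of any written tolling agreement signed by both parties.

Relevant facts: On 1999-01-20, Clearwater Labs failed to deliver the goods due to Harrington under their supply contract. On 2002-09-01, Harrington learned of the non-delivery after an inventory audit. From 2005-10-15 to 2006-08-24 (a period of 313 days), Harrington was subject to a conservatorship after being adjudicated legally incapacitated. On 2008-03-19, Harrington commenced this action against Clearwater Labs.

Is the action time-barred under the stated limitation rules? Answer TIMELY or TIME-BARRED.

TIME-BARRED

The claim did not accrue until Harrington discovered the injury on 2002-09-01; the 1999-01-20 act date does not start the clock under the stated rule.
54 months from 2002-09-01 is 2007-03-01.
Because the plaintiff's legal incapacity ran from 2005-10-15 to 2006-08-24, the deadline is extended by 313 days to 2008-01-08.
Filing on 2008-03-19 missed the 2008-01-08 deadline — the action is time-barred.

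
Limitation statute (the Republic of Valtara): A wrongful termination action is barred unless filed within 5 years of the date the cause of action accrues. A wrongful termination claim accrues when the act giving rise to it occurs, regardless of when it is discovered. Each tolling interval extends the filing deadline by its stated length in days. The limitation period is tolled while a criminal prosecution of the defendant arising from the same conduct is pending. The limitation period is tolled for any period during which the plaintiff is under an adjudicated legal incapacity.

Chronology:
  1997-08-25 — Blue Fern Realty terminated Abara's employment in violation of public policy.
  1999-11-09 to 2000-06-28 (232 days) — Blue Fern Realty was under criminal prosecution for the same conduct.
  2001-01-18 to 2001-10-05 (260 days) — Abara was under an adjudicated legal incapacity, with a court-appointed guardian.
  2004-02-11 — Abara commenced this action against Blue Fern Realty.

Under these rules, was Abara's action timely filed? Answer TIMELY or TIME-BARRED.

TIME-BARRED

The cause of action accrued on 1997-08-25, the date of the act.
5 years from 1997-08-25 is 2002-08-25.
The pending criminal prosecution from 1999-11-09 to 2000-06-28 tolled the period for 232 days, extending the deadline to 2003-04-14.
The plaintiff's legal incapacity from 2001-01-18 to 2001-10-05 tolled the period for 260 days, extending the deadline to 2003-12-30.
Filing on 2004-02-11 missed the 2003-12-30 deadline — the action is time-barred.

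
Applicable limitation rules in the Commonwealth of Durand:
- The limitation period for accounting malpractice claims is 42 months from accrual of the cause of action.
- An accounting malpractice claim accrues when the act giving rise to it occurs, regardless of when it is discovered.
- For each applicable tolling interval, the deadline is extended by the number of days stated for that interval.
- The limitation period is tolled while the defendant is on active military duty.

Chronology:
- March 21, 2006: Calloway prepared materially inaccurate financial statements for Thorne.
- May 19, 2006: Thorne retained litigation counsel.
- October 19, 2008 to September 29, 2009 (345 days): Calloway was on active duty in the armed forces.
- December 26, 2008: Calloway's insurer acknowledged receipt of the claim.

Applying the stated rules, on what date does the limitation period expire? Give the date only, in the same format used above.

September 1, 2010

The limitation period began to run on March 21, 2006.
Adding the 42 months base period to March 21, 2006 gives a deadline of September 21, 2009, before any tolling.
Because the defendant's active military service ran from October 19, 2008 to September 29, 2009, the deadline is extended by 345 days to September 1, 2010.
The other events in the timeline have no effect on the limitation period under the stated rules.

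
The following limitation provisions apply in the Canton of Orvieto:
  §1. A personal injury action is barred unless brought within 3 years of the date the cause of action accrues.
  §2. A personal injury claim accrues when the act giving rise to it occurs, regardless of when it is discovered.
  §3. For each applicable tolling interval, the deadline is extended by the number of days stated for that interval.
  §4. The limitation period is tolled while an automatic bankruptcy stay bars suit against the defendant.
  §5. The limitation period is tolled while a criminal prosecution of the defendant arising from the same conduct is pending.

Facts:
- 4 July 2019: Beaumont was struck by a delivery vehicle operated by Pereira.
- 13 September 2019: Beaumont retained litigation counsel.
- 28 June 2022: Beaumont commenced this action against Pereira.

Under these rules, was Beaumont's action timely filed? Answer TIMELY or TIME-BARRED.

TIMELY

The limitation period began to run on 4 July 2019.
Adding the 3 years base period to 4 July 2019 gives a deadline of 4 July 2022, before any tolling.
Nothing else in the chronology tolls or restarts the period.
The 28 June 2022 filing precedes the 4 July 2022 deadline; the claim is timely.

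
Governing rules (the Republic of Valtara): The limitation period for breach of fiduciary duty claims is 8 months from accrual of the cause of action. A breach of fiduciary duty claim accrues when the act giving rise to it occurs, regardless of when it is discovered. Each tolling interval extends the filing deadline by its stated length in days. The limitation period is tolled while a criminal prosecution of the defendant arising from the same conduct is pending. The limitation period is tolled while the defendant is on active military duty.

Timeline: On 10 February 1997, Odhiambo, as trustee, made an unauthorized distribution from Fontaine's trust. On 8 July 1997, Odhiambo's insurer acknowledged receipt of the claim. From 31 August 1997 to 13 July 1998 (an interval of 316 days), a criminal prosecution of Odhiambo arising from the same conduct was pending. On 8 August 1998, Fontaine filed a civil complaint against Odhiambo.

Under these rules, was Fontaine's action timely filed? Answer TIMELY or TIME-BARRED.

The cause of action accrued on 10 February 1997, the date of the act.
8 months from 10 February 1997 is 10 October 1997.
The period was tolled for 316 days by the pending criminal prosecution (31 August 1997 to 13 July 1998), pushing the deadline to 22 August 1998.
The other events in the timeline have no effect on the limitation period under the stated rules.
Filing on 8 August 1998 beat the 22 August 1998 deadline — the action is timely.

TIMELY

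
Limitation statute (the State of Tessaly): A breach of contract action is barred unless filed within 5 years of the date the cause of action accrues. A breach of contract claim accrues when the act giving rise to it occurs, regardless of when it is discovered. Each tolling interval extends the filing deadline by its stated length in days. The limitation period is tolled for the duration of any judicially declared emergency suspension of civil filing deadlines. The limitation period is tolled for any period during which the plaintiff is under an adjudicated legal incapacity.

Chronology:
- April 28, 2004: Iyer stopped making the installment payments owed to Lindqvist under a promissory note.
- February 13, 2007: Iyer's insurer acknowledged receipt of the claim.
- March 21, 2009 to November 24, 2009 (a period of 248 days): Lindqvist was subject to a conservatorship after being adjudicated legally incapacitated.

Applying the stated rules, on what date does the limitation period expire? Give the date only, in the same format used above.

The cause of action accrued on April 28, 2004, the date of the act.
5 years from April 28, 2004 is April 28, 2009.
The plaintiff's legal incapacity from March 21, 2009 to November 24, 2009 tolled the period for 248 days, extending the deadline to January 1, 2010.
None of the other events listed affects the running of the period under the stated rules.

January 1, 2010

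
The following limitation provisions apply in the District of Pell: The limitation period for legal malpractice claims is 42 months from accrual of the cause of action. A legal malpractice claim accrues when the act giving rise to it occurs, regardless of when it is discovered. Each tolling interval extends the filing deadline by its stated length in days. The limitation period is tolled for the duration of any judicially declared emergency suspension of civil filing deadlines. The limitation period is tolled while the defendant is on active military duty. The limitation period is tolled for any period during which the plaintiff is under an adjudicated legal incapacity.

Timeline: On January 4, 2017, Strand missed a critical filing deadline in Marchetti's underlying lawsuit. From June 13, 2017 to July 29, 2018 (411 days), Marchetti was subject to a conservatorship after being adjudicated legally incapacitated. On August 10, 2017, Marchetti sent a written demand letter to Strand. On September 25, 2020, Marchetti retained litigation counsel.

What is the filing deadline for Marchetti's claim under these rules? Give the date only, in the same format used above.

The claim accrued on January 4, 2017, when the wrongful act occurred.
The untolled deadline — 42 months after January 4, 2017 — is July 4, 2020.
The period was tolled for 411 days by the plaintiff's legal incapacity (June 13, 2017 to July 29, 2018), pushing the deadline to August 19, 2021.
Nothing else in the chronology tolls or restarts the period.

August 19, 2021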